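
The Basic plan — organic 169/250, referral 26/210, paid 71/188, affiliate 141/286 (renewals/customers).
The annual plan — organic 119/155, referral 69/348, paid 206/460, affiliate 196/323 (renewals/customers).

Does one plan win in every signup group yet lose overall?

No

Organic: the Basic plan 169/250 = 67.6%, the annual plan 119/155 = 76.8% → the annual plan
Referral: the Basic plan 26/210 = 12.4%, the annual plan 69/348 = 19.8% → the annual plan
Paid: the Basic plan 71/188 = 37.8%, the annual plan 206/460 = 44.8% → the annual plan
Affiliate: the Basic plan 141/286 = 49.3%, the annual plan 196/323 = 60.7% → the annual plan
Overall: the Basic plan 407/934 = 43.6%, the annual plan 590/1286 = 45.9% → the annual plan
The annual plan wins overall and in every signup group — no reversal.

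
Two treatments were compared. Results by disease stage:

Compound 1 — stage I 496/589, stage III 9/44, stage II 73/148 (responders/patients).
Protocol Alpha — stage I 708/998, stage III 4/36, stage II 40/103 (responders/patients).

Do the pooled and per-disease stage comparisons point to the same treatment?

Yes

Stage I: Compound 1 496/589 = 84.2%, Protocol Alpha 708/998 = 70.9% → Compound 1
Stage III: Compound 1 9/44 = 20.5%, Protocol Alpha 4/36 = 11.1% → Compound 1
Stage II: Compound 1 73/148 = 49.3%, Protocol Alpha 40/103 = 38.8% → Compound 1
Overall: Compound 1 578/781 = 74.0%, Protocol Alpha 752/1137 = 66.1% → Compound 1
Compound 1 wins overall and in every disease group — no reversal.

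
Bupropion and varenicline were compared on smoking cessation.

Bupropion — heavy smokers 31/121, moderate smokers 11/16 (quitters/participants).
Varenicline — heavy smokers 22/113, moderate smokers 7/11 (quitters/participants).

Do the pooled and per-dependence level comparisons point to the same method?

Heavy smokers: bupropion 31/121 = 25.6%, varenicline 22/113 = 19.5% → bupropion
Moderate smokers: bupropion 11/16 = 68.8%, varenicline 7/11 = 63.6% → bupropion
Overall: bupropion 42/137 = 30.7%, varenicline 29/124 = 23.4% → bupropion
Bupropion wins overall and in every dependence group — no reversal.

Yes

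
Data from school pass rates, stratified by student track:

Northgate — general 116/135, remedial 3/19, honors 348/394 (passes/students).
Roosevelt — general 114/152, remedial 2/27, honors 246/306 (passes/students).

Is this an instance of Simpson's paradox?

No

General: Northgate 116/135 = 85.9%, Roosevelt 114/152 = 75.0% → Northgate
Remedial: Northgate 3/19 = 15.8%, Roosevelt 2/27 = 7.4% → Northgate
Honors: Northgate 348/394 = 88.3%, Roosevelt 246/306 = 80.4% → Northgate
Overall: Northgate 467/548 = 85.2%, Roosevelt 362/485 = 74.6% → Northgate
Northgate wins overall and in every student group — no reversal.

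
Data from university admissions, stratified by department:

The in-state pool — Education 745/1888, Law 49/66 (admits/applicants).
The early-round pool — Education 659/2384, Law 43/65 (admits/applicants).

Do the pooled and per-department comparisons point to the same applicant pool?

Education: the in-state pool 745/1888 = 39.5%, the early-round pool 659/2384 = 27.6% → the in-state pool
Law: the in-state pool 49/66 = 74.2%, the early-round pool 43/65 = 66.2% → the in-state pool
Overall: the in-state pool 794/1954 = 40.6%, the early-round pool 702/2449 = 28.7% → the in-state pool
The in-state pool wins overall and in every department group — no reversal.

Yes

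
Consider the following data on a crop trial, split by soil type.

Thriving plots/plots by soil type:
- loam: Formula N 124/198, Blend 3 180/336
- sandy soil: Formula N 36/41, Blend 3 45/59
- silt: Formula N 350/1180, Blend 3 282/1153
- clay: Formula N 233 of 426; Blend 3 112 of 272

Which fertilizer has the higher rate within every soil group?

Formula N

Loam: Formula N 124/198 = 62.6%, Blend 3 180/336 = 53.6% → Formula N
Sandy soil: Formula N 36/41 = 87.8%, Blend 3 45/59 = 76.3% → Formula N
Silt: Formula N 350/1180 = 29.7%, Blend 3 282/1153 = 24.5% → Formula N
Clay: Formula N 233/426 = 54.7%, Blend 3 112/272 = 41.2% → Formula N
Formula N has the higher rate in all 4 groups.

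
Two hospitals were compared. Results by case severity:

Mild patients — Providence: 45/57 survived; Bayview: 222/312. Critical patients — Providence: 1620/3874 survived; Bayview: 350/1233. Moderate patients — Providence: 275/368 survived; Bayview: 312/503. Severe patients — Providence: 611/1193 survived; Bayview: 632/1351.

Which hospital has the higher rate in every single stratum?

Mild: Providence 45/57 = 78.9%, Bayview 222/312 = 71.2% → Providence
Critical: Providence 1620/3874 = 41.8%, Bayview 350/1233 = 28.4% → Providence
Moderate: Providence 275/368 = 74.7%, Bayview 312/503 = 62.0% → Providence
Severe: Providence 611/1193 = 51.2%, Bayview 632/1351 = 46.8% → Providence
Providence has the higher rate in all 4 groups.

Providence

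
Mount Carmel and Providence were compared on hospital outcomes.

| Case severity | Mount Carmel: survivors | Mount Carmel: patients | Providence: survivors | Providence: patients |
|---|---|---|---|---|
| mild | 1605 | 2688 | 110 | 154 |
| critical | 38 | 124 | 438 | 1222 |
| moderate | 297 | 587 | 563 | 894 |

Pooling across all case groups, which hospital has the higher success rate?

Mount Carmel

Mild: Mount Carmel 1605/2688 = 59.7%, Providence 110/154 = 71.4% → Providence
Critical: Mount Carmel 38/124 = 30.6%, Providence 438/1222 = 35.8% → Providence
Moderate: Mount Carmel 297/587 = 50.6%, Providence 563/894 = 63.0% → Providence
Overall: Mount Carmel 1940/3399 = 57.1%, Providence 1111/2270 = 48.9% → Mount Carmel
(Providence wins every case group but Mount Carmel wins overall — Providence's patients skew toward the low-rate critical group.)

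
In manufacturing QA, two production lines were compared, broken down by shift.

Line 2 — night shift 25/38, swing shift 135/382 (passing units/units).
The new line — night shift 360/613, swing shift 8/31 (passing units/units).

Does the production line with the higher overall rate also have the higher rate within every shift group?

Night shift: Line 2 25/38 = 65.8%, the new line 360/613 = 58.7% → Line 2
Swing shift: Line 2 135/382 = 35.3%, the new line 8/31 = 25.8% → Line 2
Overall: Line 2 160/420 = 38.1%, the new line 368/644 = 57.1% → the new line
Line 2 wins each shift group but the new line wins overall — the comparison reverses. Line 2's units skew toward swing shift, which has a lower base rate.

No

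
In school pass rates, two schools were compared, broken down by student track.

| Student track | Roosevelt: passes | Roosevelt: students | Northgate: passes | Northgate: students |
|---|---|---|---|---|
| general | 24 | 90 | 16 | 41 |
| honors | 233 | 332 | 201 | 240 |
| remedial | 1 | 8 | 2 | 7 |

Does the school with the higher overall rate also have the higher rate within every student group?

General: Roosevelt 24/90 = 26.7%, Northgate 16/41 = 39.0% → Northgate
Honors: Roosevelt 233/332 = 70.2%, Northgate 201/240 = 83.8% → Northgate
Remedial: Roosevelt 1/8 = 12.5%, Northgate 2/7 = 28.6% → Northgate
Overall: Roosevelt 258/430 = 60.0%, Northgate 219/288 = 76.0% → Northgate
Northgate wins overall and in every student group — no reversal.

Yes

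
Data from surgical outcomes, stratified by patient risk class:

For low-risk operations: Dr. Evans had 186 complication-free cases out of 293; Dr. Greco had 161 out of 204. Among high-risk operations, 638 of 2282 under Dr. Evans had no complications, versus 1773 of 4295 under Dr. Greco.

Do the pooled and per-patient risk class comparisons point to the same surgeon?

Low-risk: Dr. Evans 186/293 = 63.5%, Dr. Greco 161/204 = 78.9% → Dr. Greco
High-risk: Dr. Evans 638/2282 = 28.0%, Dr. Greco 1773/4295 = 41.3% → Dr. Greco
Overall: Dr. Evans 824/2575 = 32.0%, Dr. Greco 1934/4499 = 43.0% → Dr. Greco
Dr. Greco wins overall and in every patient risk group — no reversal.

Yes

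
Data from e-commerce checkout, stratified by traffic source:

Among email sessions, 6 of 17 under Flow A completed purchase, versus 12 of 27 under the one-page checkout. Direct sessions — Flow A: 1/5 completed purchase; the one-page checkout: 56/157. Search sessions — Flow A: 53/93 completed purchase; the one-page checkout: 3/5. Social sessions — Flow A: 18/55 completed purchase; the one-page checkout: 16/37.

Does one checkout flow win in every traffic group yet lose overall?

Yes

Email: Flow A 6/17 = 35.3%, the one-page checkout 12/27 = 44.4% → the one-page checkout
Direct: Flow A 1/5 = 20.0%, the one-page checkout 56/157 = 35.7% → the one-page checkout
Search: Flow A 53/93 = 57.0%, the one-page checkout 3/5 = 60.0% → the one-page checkout
Social: Flow A 18/55 = 32.7%, the one-page checkout 16/37 = 43.2% → the one-page checkout
Overall: Flow A 78/170 = 45.9%, the one-page checkout 87/226 = 38.5% → Flow A
The one-page checkout wins each traffic group but Flow A wins overall — the comparison reverses. The one-page checkout's sessions skew toward direct, which has a lower base rate.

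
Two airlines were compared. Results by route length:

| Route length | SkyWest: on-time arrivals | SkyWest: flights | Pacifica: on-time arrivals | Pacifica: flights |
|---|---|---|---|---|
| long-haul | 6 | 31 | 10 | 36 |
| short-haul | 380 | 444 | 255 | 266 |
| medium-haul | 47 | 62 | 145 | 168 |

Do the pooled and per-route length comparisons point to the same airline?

Long-haul: SkyWest 6/31 = 19.4%, Pacifica 10/36 = 27.8% → Pacifica
Short-haul: SkyWest 380/444 = 85.6%, Pacifica 255/266 = 95.9% → Pacifica
Medium-haul: SkyWest 47/62 = 75.8%, Pacifica 145/168 = 86.3% → Pacifica
Overall: SkyWest 433/537 = 80.6%, Pacifica 410/470 = 87.2% → Pacifica
Pacifica wins overall and in every route group — no reversal.

Yes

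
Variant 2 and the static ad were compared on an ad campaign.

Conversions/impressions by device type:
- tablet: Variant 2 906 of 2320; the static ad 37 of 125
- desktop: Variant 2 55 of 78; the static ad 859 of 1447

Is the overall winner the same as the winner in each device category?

No

Tablet: Variant 2 906/2320 = 39.1%, the static ad 37/125 = 29.6% → Variant 2
Desktop: Variant 2 55/78 = 70.5%, the static ad 859/1447 = 59.4% → Variant 2
Overall: Variant 2 961/2398 = 40.1%, the static ad 896/1572 = 57.0% → the static ad
Variant 2 wins each device group but the static ad wins overall — the comparison reverses. Variant 2's impressions skew toward tablet, which has a lower base rate.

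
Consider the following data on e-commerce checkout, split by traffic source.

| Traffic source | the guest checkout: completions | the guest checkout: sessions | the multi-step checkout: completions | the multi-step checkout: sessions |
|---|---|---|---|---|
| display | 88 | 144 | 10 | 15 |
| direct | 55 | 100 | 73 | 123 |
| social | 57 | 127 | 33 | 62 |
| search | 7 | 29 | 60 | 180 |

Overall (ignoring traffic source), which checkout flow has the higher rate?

Display: the guest checkout 88/144 = 61.1%, the multi-step checkout 10/15 = 66.7% → the multi-step checkout
Direct: the guest checkout 55/100 = 55.0%, the multi-step checkout 73/123 = 59.3% → the multi-step checkout
Social: the guest checkout 57/127 = 44.9%, the multi-step checkout 33/62 = 53.2% → the multi-step checkout
Search: the guest checkout 7/29 = 24.1%, the multi-step checkout 60/180 = 33.3% → the multi-step checkout
Overall: the guest checkout 207/400 = 51.8%, the multi-step checkout 176/380 = 46.3% → the guest checkout
(The multi-step checkout wins every traffic group but the guest checkout wins overall — the multi-step checkout's sessions skew toward the low-rate search group.)

the guest checkout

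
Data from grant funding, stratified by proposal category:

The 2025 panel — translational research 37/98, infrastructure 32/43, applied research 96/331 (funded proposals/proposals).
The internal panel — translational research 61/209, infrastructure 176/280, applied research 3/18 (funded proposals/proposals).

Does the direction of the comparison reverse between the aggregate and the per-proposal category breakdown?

Yes

Translational research: the 2025 panel 37/98 = 37.8%, the internal panel 61/209 = 29.2% → the 2025 panel
Infrastructure: the 2025 panel 32/43 = 74.4%, the internal panel 176/280 = 62.9% → the 2025 panel
Applied research: the 2025 panel 96/331 = 29.0%, the internal panel 3/18 = 16.7% → the 2025 panel
Overall: the 2025 panel 165/472 = 35.0%, the internal panel 240/507 = 47.3% → the internal panel
The 2025 panel wins each proposal group but the internal panel wins overall — the comparison reverses. The 2025 panel's proposals skew toward applied research, which has a lower base rate.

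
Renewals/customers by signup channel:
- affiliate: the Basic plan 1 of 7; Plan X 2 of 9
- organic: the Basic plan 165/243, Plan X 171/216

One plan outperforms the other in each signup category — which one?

Plan X

Affiliate: the Basic plan 1/7 = 14.3%, Plan X 2/9 = 22.2% → Plan X
Organic: the Basic plan 165/243 = 67.9%, Plan X 171/216 = 79.2% → Plan X
Plan X has the higher rate in both groups.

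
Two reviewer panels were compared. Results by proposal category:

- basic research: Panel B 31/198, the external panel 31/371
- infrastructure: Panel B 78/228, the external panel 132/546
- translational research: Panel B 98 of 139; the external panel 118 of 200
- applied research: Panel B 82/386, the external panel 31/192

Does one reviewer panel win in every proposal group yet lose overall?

Basic research: Panel B 31/198 = 15.7%, the external panel 31/371 = 8.4% → Panel B
Infrastructure: Panel B 78/228 = 34.2%, the external panel 132/546 = 24.2% → Panel B
Translational research: Panel B 98/139 = 70.5%, the external panel 118/200 = 59.0% → Panel B
Applied research: Panel B 82/386 = 21.2%, the external panel 31/192 = 16.1% → Panel B
Overall: Panel B 289/951 = 30.4%, the external panel 312/1309 = 23.8% → Panel B
Panel B wins overall and in every proposal group — no reversal.

No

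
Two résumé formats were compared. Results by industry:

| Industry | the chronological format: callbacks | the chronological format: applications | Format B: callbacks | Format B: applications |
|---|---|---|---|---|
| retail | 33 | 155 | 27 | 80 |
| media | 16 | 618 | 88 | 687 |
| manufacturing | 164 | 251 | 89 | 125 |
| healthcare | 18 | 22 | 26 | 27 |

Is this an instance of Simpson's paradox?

No

Retail: the chronological format 33/155 = 21.3%, Format B 27/80 = 33.8% → Format B
Media: the chronological format 16/618 = 2.6%, Format B 88/687 = 12.8% → Format B
Manufacturing: the chronological format 164/251 = 65.3%, Format B 89/125 = 71.2% → Format B
Healthcare: the chronological format 18/22 = 81.8%, Format B 26/27 = 96.3% → Format B
Overall: the chronological format 231/1046 = 22.1%, Format B 230/919 = 25.0% → Format B
Format B wins overall and in every industry group — no reversal.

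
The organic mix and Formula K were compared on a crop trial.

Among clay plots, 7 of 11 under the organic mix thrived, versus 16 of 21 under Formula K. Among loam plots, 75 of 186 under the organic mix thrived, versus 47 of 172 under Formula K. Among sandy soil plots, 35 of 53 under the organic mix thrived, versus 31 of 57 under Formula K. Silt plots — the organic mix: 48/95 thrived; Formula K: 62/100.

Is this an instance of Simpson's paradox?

No

Clay: the organic mix 7/11 = 63.6%, Formula K 16/21 = 76.2% → Formula K
Loam: the organic mix 75/186 = 40.3%, Formula K 47/172 = 27.3% → the organic mix
Sandy soil: the organic mix 35/53 = 66.0%, Formula K 31/57 = 54.4% → the organic mix
Silt: the organic mix 48/95 = 50.5%, Formula K 62/100 = 62.0% → Formula K
Overall: the organic mix 165/345 = 47.8%, Formula K 156/350 = 44.6% → the organic mix
Neither sweeps: the organic mix wins 2 of 4 groups, Formula K wins 2. The organic mix wins overall but not every group — no Simpson reversal.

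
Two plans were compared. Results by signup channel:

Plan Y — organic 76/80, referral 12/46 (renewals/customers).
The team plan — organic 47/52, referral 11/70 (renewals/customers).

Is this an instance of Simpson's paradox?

Organic: Plan Y 76/80 = 95.0%, the team plan 47/52 = 90.4% → Plan Y
Referral: Plan Y 12/46 = 26.1%, the team plan 11/70 = 15.7% → Plan Y
Overall: Plan Y 88/126 = 69.8%, the team plan 58/122 = 47.5% → Plan Y
Plan Y wins overall and in every signup group — no reversal.

No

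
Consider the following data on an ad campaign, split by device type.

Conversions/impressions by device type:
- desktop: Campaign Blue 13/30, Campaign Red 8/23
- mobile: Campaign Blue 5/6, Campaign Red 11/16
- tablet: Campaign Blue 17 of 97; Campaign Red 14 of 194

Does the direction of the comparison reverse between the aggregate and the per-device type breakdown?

Desktop: Campaign Blue 13/30 = 43.3%, Campaign Red 8/23 = 34.8% → Campaign Blue
Mobile: Campaign Blue 5/6 = 83.3%, Campaign Red 11/16 = 68.8% → Campaign Blue
Tablet: Campaign Blue 17/97 = 17.5%, Campaign Red 14/194 = 7.2% → Campaign Blue
Overall: Campaign Blue 35/133 = 26.3%, Campaign Red 33/233 = 14.2% → Campaign Blue
Campaign Blue wins overall and in every device group — no reversal.

No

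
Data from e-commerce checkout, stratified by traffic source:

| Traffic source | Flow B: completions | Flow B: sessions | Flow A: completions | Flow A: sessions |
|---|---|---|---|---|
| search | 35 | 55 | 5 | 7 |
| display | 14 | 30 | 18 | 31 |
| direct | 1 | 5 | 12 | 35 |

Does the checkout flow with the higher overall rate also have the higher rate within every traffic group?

No

Search: Flow B 35/55 = 63.6%, Flow A 5/7 = 71.4% → Flow A
Display: Flow B 14/30 = 46.7%, Flow A 18/31 = 58.1% → Flow A
Direct: Flow B 1/5 = 20.0%, Flow A 12/35 = 34.3% → Flow A
Overall: Flow B 50/90 = 55.6%, Flow A 35/73 = 47.9% → Flow B
Flow A wins each traffic group but Flow B wins overall — the comparison reverses. Flow A's sessions skew toward direct, which has a lower base rate.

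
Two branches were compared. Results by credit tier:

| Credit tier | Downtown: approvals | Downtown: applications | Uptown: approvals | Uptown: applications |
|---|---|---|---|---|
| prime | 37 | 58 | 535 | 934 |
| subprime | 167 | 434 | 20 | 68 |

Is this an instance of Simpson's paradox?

Yes

Prime: Downtown 37/58 = 63.8%, Uptown 535/934 = 57.3% → Downtown
Subprime: Downtown 167/434 = 38.5%, Uptown 20/68 = 29.4% → Downtown
Overall: Downtown 204/492 = 41.5%, Uptown 555/1002 = 55.4% → Uptown
Downtown wins each credit group but Uptown wins overall — the comparison reverses. Downtown's applications skew toward subprime, which has a lower base rate.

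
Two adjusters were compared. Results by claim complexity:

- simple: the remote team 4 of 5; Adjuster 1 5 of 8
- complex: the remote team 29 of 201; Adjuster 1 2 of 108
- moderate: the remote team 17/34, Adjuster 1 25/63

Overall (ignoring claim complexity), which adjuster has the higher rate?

the remote team

Simple: the remote team 4/5 = 80.0%, Adjuster 1 5/8 = 62.5% → the remote team
Complex: the remote team 29/201 = 14.4%, Adjuster 1 2/108 = 1.9% → the remote team
Moderate: the remote team 17/34 = 50.0%, Adjuster 1 25/63 = 39.7% → the remote team
Overall: the remote team 50/240 = 20.8%, Adjuster 1 32/179 = 17.9% → the remote team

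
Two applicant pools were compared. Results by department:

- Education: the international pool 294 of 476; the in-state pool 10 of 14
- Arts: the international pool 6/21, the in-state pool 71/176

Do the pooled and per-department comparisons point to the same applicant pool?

No

Education: the international pool 294/476 = 61.8%, the in-state pool 10/14 = 71.4% → the in-state pool
Arts: the international pool 6/21 = 28.6%, the in-state pool 71/176 = 40.3% → the in-state pool
Overall: the international pool 300/497 = 60.4%, the in-state pool 81/190 = 42.6% → the international pool
The in-state pool wins each department group but the international pool wins overall — the comparison reverses. The in-state pool's applicants skew toward Arts, which has a lower base rate.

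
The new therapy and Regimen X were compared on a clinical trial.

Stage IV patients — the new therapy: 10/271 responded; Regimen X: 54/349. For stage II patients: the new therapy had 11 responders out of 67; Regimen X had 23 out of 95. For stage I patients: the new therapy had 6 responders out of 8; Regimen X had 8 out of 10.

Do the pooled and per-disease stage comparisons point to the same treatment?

Yes

Stage IV: the new therapy 10/271 = 3.7%, Regimen X 54/349 = 15.5% → Regimen X
Stage II: the new therapy 11/67 = 16.4%, Regimen X 23/95 = 24.2% → Regimen X
Stage I: the new therapy 6/8 = 75.0%, Regimen X 8/10 = 80.0% → Regimen X
Overall: the new therapy 27/346 = 7.8%, Regimen X 85/454 = 18.7% → Regimen X
Regimen X wins overall and in every disease group — no reversal.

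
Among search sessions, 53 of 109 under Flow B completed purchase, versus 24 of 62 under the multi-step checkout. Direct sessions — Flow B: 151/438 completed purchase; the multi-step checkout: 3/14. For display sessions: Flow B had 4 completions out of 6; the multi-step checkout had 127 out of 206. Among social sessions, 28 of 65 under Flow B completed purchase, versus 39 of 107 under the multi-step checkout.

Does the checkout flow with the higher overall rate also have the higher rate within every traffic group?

Search: Flow B 53/109 = 48.6%, the multi-step checkout 24/62 = 38.7% → Flow B
Direct: Flow B 151/438 = 34.5%, the multi-step checkout 3/14 = 21.4% → Flow B
Display: Flow B 4/6 = 66.7%, the multi-step checkout 127/206 = 61.7% → Flow B
Social: Flow B 28/65 = 43.1%, the multi-step checkout 39/107 = 36.4% → Flow B
Overall: Flow B 236/618 = 38.2%, the multi-step checkout 193/389 = 49.6% → the multi-step checkout
Flow B wins each traffic group but the multi-step checkout wins overall — the comparison reverses. Flow B's sessions skew toward direct, which has a lower base rate.

No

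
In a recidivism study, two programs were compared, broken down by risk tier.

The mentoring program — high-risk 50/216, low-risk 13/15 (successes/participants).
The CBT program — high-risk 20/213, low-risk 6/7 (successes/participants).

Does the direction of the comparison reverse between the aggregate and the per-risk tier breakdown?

High-risk: the mentoring program 50/216 = 23.1%, the CBT program 20/213 = 9.4% → the mentoring program
Low-risk: the mentoring program 13/15 = 86.7%, the CBT program 6/7 = 85.7% → the mentoring program
Overall: the mentoring program 63/231 = 27.3%, the CBT program 26/220 = 11.8% → the mentoring program
The mentoring program wins overall and in every risk group — no reversal.

No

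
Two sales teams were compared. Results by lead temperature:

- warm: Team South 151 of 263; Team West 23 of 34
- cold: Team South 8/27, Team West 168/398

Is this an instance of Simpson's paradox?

Warm: Team South 151/263 = 57.4%, Team West 23/34 = 67.6% → Team West
Cold: Team South 8/27 = 29.6%, Team West 168/398 = 42.2% → Team West
Overall: Team South 159/290 = 54.8%, Team West 191/432 = 44.2% → Team South
Team West wins each lead group but Team South wins overall — the comparison reverses. Team West's leads skew toward cold, which has a lower base rate.

Yes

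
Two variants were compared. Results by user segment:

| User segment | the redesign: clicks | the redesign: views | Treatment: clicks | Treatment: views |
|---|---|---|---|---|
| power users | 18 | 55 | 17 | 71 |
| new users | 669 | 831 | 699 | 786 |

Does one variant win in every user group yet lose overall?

No

Power users: the redesign 18/55 = 32.7%, Treatment 17/71 = 23.9% → the redesign
New users: the redesign 669/831 = 80.5%, Treatment 699/786 = 88.9% → Treatment
Overall: the redesign 687/886 = 77.5%, Treatment 716/857 = 83.5% → Treatment
Neither sweeps: the redesign wins 1 of 2 groups, Treatment wins 1. Treatment wins overall but not every group — no Simpson reversal.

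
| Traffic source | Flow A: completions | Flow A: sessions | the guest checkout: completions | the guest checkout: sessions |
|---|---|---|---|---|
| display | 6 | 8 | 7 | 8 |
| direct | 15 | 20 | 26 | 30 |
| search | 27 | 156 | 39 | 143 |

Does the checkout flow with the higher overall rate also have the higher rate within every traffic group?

Yes

Display: Flow A 6/8 = 75.0%, the guest checkout 7/8 = 87.5% → the guest checkout
Direct: Flow A 15/20 = 75.0%, the guest checkout 26/30 = 86.7% → the guest checkout
Search: Flow A 27/156 = 17.3%, the guest checkout 39/143 = 27.3% → the guest checkout
Overall: Flow A 48/184 = 26.1%, the guest checkout 72/181 = 39.8% → the guest checkout
The guest checkout wins overall and in every traffic group — no reversal.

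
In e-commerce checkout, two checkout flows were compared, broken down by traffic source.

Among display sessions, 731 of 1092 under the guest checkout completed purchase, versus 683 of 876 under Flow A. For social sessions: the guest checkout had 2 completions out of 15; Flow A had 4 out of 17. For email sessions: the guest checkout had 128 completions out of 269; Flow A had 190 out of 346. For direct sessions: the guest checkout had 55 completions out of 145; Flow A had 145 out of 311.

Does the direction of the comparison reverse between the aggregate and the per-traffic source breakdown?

No

Display: the guest checkout 731/1092 = 66.9%, Flow A 683/876 = 78.0% → Flow A
Social: the guest checkout 2/15 = 13.3%, Flow A 4/17 = 23.5% → Flow A
Email: the guest checkout 128/269 = 47.6%, Flow A 190/346 = 54.9% → Flow A
Direct: the guest checkout 55/145 = 37.9%, Flow A 145/311 = 46.6% → Flow A
Overall: the guest checkout 916/1521 = 60.2%, Flow A 1022/1550 = 65.9% → Flow A
Flow A wins overall and in every traffic group — no reversal.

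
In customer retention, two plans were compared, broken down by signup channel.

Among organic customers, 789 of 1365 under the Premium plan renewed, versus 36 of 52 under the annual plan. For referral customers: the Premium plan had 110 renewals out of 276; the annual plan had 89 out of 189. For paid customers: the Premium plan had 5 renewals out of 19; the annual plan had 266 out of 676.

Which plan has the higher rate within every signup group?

the annual plan

Organic: the Premium plan 789/1365 = 57.8%, the annual plan 36/52 = 69.2% → the annual plan
Referral: the Premium plan 110/276 = 39.9%, the annual plan 89/189 = 47.1% → the annual plan
Paid: the Premium plan 5/19 = 26.3%, the annual plan 266/676 = 39.3% → the annual plan
The annual plan has the higher rate in all 3 groups.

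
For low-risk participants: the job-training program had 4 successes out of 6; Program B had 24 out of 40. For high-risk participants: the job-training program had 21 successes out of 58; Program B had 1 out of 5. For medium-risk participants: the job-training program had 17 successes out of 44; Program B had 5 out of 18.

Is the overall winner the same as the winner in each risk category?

Low-risk: the job-training program 4/6 = 66.7%, Program B 24/40 = 60.0% → the job-training program
High-risk: the job-training program 21/58 = 36.2%, Program B 1/5 = 20.0% → the job-training program
Medium-risk: the job-training program 17/44 = 38.6%, Program B 5/18 = 27.8% → the job-training program
Overall: the job-training program 42/108 = 38.9%, Program B 30/63 = 47.6% → Program B
The job-training program wins each risk group but Program B wins overall — the comparison reverses. The job-training program's participants skew toward high-risk, which has a lower base rate.

No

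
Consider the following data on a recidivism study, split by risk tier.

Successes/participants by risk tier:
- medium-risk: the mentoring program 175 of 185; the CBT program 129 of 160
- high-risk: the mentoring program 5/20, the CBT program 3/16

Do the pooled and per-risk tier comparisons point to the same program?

Yes

Medium-risk: the mentoring program 175/185 = 94.6%, the CBT program 129/160 = 80.6% → the mentoring program
High-risk: the mentoring program 5/20 = 25.0%, the CBT program 3/16 = 18.8% → the mentoring program
Overall: the mentoring program 180/205 = 87.8%, the CBT program 132/176 = 75.0% → the mentoring program
The mentoring program wins overall and in every risk group — no reversal.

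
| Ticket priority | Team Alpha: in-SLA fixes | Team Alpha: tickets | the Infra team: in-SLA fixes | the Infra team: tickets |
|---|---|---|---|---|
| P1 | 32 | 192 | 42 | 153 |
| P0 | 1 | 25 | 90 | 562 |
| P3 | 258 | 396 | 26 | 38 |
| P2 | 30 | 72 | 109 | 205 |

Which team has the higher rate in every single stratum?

P1: Team Alpha 32/192 = 16.7%, the Infra team 42/153 = 27.5% → the Infra team
P0: Team Alpha 1/25 = 4.0%, the Infra team 90/562 = 16.0% → the Infra team
P3: Team Alpha 258/396 = 65.2%, the Infra team 26/38 = 68.4% → the Infra team
P2: Team Alpha 30/72 = 41.7%, the Infra team 109/205 = 53.2% → the Infra team
The Infra team has the higher rate in all 4 groups.

the Infra team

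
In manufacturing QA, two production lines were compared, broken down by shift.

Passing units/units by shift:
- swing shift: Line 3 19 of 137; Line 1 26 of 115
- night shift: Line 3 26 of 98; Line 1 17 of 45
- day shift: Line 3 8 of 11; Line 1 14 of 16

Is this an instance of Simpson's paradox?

Swing shift: Line 3 19/137 = 13.9%, Line 1 26/115 = 22.6% → Line 1
Night shift: Line 3 26/98 = 26.5%, Line 1 17/45 = 37.8% → Line 1
Day shift: Line 3 8/11 = 72.7%, Line 1 14/16 = 87.5% → Line 1
Overall: Line 3 53/246 = 21.5%, Line 1 57/176 = 32.4% → Line 1
Line 1 wins overall and in every shift group — no reversal.

No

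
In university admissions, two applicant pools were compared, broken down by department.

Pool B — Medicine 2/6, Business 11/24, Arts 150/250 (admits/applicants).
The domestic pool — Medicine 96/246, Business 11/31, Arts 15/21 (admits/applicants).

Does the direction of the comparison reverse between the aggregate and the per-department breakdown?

Medicine: Pool B 2/6 = 33.3%, the domestic pool 96/246 = 39.0% → the domestic pool
Business: Pool B 11/24 = 45.8%, the domestic pool 11/31 = 35.5% → Pool B
Arts: Pool B 150/250 = 60.0%, the domestic pool 15/21 = 71.4% → the domestic pool
Overall: Pool B 163/280 = 58.2%, the domestic pool 122/298 = 40.9% → Pool B
Neither sweeps: Pool B wins 1 of 3 groups, the domestic pool wins 2. Pool B wins overall but not every group — no Simpson reversal.

No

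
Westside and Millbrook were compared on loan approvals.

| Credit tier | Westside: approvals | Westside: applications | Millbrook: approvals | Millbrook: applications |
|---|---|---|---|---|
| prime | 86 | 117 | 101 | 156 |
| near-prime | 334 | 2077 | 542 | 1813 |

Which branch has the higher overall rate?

Prime: Westside 86/117 = 73.5%, Millbrook 101/156 = 64.7% → Westside
Near-prime: Westside 334/2077 = 16.1%, Millbrook 542/1813 = 29.9% → Millbrook
Overall: Westside 420/2194 = 19.1%, Millbrook 643/1969 = 32.7% → Millbrook
(Neither sweeps every credit group, but Millbrook has the higher pooled rate.)

Millbrook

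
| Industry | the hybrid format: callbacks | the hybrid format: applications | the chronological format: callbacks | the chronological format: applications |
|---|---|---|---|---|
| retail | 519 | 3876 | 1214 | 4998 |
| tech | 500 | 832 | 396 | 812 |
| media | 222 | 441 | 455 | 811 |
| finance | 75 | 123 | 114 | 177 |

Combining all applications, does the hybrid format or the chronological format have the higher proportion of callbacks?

Retail: the hybrid format 519/3876 = 13.4%, the chronological format 1214/4998 = 24.3% → the chronological format
Tech: the hybrid format 500/832 = 60.1%, the chronological format 396/812 = 48.8% → the hybrid format
Media: the hybrid format 222/441 = 50.3%, the chronological format 455/811 = 56.1% → the chronological format
Finance: the hybrid format 75/123 = 61.0%, the chronological format 114/177 = 64.4% → the chronological format
Overall: the hybrid format 1316/5272 = 25.0%, the chronological format 2179/6798 = 32.1% → the chronological format
(Neither sweeps every industry group, but the chronological format has the higher pooled rate.)

the chronological format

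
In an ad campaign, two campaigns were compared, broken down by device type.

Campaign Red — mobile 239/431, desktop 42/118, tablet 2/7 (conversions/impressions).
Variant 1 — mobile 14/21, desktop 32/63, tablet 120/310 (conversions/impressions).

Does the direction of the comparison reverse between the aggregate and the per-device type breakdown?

Mobile: Campaign Red 239/431 = 55.5%, Variant 1 14/21 = 66.7% → Variant 1
Desktop: Campaign Red 42/118 = 35.6%, Variant 1 32/63 = 50.8% → Variant 1
Tablet: Campaign Red 2/7 = 28.6%, Variant 1 120/310 = 38.7% → Variant 1
Overall: Campaign Red 283/556 = 50.9%, Variant 1 166/394 = 42.1% → Campaign Red
Variant 1 wins each device group but Campaign Red wins overall — the comparison reverses. Variant 1's impressions skew toward tablet, which has a lower base rate.

Yes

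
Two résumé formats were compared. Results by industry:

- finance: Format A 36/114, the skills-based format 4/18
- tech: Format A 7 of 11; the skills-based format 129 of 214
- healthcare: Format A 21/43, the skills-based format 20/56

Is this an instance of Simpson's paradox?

Finance: Format A 36/114 = 31.6%, the skills-based format 4/18 = 22.2% → Format A
Tech: Format A 7/11 = 63.6%, the skills-based format 129/214 = 60.3% → Format A
Healthcare: Format A 21/43 = 48.8%, the skills-based format 20/56 = 35.7% → Format A
Overall: Format A 64/168 = 38.1%, the skills-based format 153/288 = 53.1% → the skills-based format
Format A wins each industry group but the skills-based format wins overall — the comparison reverses. Format A's applications skew toward finance, which has a lower base rate.

Yes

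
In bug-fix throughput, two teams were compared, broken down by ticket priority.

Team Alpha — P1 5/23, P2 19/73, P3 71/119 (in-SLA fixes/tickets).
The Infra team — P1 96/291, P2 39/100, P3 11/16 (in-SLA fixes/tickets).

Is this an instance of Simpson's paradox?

P1: Team Alpha 5/23 = 21.7%, the Infra team 96/291 = 33.0% → the Infra team
P2: Team Alpha 19/73 = 26.0%, the Infra team 39/100 = 39.0% → the Infra team
P3: Team Alpha 71/119 = 59.7%, the Infra team 11/16 = 68.8% → the Infra team
Overall: Team Alpha 95/215 = 44.2%, the Infra team 146/407 = 35.9% → Team Alpha
The Infra team wins each ticket group but Team Alpha wins overall — the comparison reverses. The Infra team's tickets skew toward P1, which has a lower base rate.

Yes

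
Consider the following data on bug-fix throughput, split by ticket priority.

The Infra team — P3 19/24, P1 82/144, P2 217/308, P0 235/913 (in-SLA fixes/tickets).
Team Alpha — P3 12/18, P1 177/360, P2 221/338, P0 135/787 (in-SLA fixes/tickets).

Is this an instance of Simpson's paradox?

No

P3: the Infra team 19/24 = 79.2%, Team Alpha 12/18 = 66.7% → the Infra team
P1: the Infra team 82/144 = 56.9%, Team Alpha 177/360 = 49.2% → the Infra team
P2: the Infra team 217/308 = 70.5%, Team Alpha 221/338 = 65.4% → the Infra team
P0: the Infra team 235/913 = 25.7%, Team Alpha 135/787 = 17.2% → the Infra team
Overall: the Infra team 553/1389 = 39.8%, Team Alpha 545/1503 = 36.3% → the Infra team
The Infra team wins overall and in every ticket group — no reversal.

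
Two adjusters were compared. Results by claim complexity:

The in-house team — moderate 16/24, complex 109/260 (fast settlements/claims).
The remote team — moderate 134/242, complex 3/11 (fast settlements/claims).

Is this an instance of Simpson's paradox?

Yes

Moderate: the in-house team 16/24 = 66.7%, the remote team 134/242 = 55.4% → the in-house team
Complex: the in-house team 109/260 = 41.9%, the remote team 3/11 = 27.3% → the in-house team
Overall: the in-house team 125/284 = 44.0%, the remote team 137/253 = 54.2% → the remote team
The in-house team wins each claim group but the remote team wins overall — the comparison reverses. The in-house team's claims skew toward complex, which has a lower base rate.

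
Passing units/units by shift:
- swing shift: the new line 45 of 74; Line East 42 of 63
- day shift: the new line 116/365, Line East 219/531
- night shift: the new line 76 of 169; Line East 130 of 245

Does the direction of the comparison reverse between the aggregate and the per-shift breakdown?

Swing shift: the new line 45/74 = 60.8%, Line East 42/63 = 66.7% → Line East
Day shift: the new line 116/365 = 31.8%, Line East 219/531 = 41.2% → Line East
Night shift: the new line 76/169 = 45.0%, Line East 130/245 = 53.1% → Line East
Overall: the new line 237/608 = 39.0%, Line East 391/839 = 46.6% → Line East
Line East wins overall and in every shift group — no reversal.

No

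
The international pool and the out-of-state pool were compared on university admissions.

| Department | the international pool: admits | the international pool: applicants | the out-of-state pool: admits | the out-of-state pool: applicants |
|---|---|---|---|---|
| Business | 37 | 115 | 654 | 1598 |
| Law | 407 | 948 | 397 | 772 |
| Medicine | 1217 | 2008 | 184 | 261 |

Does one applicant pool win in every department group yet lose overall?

Business: the international pool 37/115 = 32.2%, the out-of-state pool 654/1598 = 40.9% → the out-of-state pool
Law: the international pool 407/948 = 42.9%, the out-of-state pool 397/772 = 51.4% → the out-of-state pool
Medicine: the international pool 1217/2008 = 60.6%, the out-of-state pool 184/261 = 70.5% → the out-of-state pool
Overall: the international pool 1661/3071 = 54.1%, the out-of-state pool 1235/2631 = 46.9% → the international pool
The out-of-state pool wins each department group but the international pool wins overall — the comparison reverses. The out-of-state pool's applicants skew toward Business, which has a lower base rate.

Yes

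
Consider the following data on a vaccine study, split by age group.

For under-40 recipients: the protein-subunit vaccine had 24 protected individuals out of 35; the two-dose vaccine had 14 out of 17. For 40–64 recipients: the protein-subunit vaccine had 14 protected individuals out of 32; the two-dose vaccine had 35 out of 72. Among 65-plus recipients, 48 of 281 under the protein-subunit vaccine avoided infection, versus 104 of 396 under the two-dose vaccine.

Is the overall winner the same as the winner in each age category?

Yes

Under-40: the protein-subunit vaccine 24/35 = 68.6%, the two-dose vaccine 14/17 = 82.4% → the two-dose vaccine
40–64: the protein-subunit vaccine 14/32 = 43.8%, the two-dose vaccine 35/72 = 48.6% → the two-dose vaccine
65-plus: the protein-subunit vaccine 48/281 = 17.1%, the two-dose vaccine 104/396 = 26.3% → the two-dose vaccine
Overall: the protein-subunit vaccine 86/348 = 24.7%, the two-dose vaccine 153/485 = 31.5% → the two-dose vaccine
The two-dose vaccine wins overall and in every age group — no reversal.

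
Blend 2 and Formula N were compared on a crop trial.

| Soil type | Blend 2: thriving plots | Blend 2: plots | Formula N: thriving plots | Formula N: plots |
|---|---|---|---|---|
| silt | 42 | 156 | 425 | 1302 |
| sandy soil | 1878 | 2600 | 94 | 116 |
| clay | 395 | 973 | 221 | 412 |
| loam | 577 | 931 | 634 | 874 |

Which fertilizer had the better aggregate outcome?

Blend 2

Silt: Blend 2 42/156 = 26.9%, Formula N 425/1302 = 32.6% → Formula N
Sandy soil: Blend 2 1878/2600 = 72.2%, Formula N 94/116 = 81.0% → Formula N
Clay: Blend 2 395/973 = 40.6%, Formula N 221/412 = 53.6% → Formula N
Loam: Blend 2 577/931 = 62.0%, Formula N 634/874 = 72.5% → Formula N
Overall: Blend 2 2892/4660 = 62.1%, Formula N 1374/2704 = 50.8% → Blend 2
(Formula N wins every soil group but Blend 2 wins overall — Formula N's plots skew toward the low-rate silt group.)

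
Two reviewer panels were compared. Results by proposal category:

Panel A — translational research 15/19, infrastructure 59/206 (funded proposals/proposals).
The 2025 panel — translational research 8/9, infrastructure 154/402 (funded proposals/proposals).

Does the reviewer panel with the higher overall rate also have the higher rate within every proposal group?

Translational research: Panel A 15/19 = 78.9%, the 2025 panel 8/9 = 88.9% → the 2025 panel
Infrastructure: Panel A 59/206 = 28.6%, the 2025 panel 154/402 = 38.3% → the 2025 panel
Overall: Panel A 74/225 = 32.9%, the 2025 panel 162/411 = 39.4% → the 2025 panel
The 2025 panel wins overall and in every proposal group — no reversal.

Yes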